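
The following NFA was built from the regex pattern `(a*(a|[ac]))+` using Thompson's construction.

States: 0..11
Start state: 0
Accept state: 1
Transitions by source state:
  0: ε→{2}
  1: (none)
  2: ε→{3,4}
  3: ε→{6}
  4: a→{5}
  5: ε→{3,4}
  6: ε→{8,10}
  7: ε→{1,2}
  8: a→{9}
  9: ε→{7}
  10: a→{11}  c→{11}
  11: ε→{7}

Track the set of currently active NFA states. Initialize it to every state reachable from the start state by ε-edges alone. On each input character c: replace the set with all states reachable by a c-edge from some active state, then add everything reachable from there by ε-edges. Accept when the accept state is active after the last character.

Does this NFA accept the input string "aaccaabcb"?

initial (ε-close {0}): {0,2,3,4,6,8,10}
'a' @ 1: {1,2,3,4,5,6,7,8,9,10,11}  (accept∈set)
'a' @ 2: {1,2,3,4,5,6,7,8,9,10,11}  (accept∈set)
'c' @ 3: {1,2,3,4,6,7,8,10,11}  (accept∈set)
'c' @ 4: {1,2,3,4,6,7,8,10,11}  (accept∈set)
'a' @ 5: {1,2,3,4,5,6,7,8,9,10,11}  (accept∈set)
'a' @ 6: {1,2,3,4,5,6,7,8,9,10,11}  (accept∈set)
'b' @ 7: {}  — dead — no transitions
rest 'cb' ignored (set empty)
end set {} — state 1 not in

Answer: REJECT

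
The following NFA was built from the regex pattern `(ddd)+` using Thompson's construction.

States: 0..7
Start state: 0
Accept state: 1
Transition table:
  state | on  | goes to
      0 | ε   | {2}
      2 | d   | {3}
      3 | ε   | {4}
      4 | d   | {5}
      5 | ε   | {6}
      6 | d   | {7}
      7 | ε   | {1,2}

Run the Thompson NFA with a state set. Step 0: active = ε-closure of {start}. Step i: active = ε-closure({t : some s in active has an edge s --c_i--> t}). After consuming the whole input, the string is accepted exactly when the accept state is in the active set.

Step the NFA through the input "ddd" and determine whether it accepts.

Answer: ACCEPT

Derivation:
initial (ε-close {0}): {0,2}
'd' @ 1: {3,4}
'd' @ 2: {5,6}
'd' @ 3: {1,2,7}  ✓accept
after full input: {1,2,7}  (accept=1 in)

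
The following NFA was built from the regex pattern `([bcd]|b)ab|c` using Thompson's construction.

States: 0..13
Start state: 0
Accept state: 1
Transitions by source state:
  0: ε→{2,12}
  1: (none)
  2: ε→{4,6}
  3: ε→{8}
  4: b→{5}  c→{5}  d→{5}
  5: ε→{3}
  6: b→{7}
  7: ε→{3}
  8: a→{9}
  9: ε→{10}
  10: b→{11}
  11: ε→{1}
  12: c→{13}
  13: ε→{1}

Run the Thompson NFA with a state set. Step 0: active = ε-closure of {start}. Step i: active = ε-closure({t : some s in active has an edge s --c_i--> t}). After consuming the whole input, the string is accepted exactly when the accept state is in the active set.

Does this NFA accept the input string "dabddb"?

Answer: REJECT

Derivation:
S₀ = ε-closure({0}) = {0,2,4,6,12}
'd' @ 1: {3,5,8}
'a' @ 2: {9,10}
'b' @ 3: {1,11}  [accepting]
'd' @ 4: {}  — no active states
rest 'db' ignored (set empty)
final: {}; accept 1 not in set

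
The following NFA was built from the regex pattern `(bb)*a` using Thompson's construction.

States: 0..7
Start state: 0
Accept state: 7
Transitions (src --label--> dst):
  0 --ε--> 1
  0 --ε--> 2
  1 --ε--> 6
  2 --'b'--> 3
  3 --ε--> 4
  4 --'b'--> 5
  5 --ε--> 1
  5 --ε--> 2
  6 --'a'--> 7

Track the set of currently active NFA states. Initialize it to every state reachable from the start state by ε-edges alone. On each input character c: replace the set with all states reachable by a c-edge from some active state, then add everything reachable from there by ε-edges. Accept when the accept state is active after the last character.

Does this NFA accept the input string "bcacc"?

Answer: REJECT

Trace:
initial (ε-close {0}): {0,1,2,6}
'b' @ 1: {3,4}
'c' @ 2: {}  — state set empty
rest 'acc' ignored (set empty)
final: {}; accept 7 not in set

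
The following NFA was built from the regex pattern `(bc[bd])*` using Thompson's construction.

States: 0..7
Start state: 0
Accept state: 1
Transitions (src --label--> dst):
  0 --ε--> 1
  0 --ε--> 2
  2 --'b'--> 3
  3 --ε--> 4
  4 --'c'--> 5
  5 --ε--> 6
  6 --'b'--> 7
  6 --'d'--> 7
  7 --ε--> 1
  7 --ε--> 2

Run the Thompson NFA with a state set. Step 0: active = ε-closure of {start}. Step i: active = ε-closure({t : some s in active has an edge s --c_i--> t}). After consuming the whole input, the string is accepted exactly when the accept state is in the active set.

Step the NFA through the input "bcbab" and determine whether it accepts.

Answer: REJECT

Derivation:
start: ε-closure({0}) = {0,1,2}
'b' @ 1: {3,4}
'c' @ 2: {5,6}
'b' @ 3: {1,2,7}  [accepting]
'a' @ 4: {}  — no active states
rest 'b' ignored (set empty)
end set {} — state 1 not in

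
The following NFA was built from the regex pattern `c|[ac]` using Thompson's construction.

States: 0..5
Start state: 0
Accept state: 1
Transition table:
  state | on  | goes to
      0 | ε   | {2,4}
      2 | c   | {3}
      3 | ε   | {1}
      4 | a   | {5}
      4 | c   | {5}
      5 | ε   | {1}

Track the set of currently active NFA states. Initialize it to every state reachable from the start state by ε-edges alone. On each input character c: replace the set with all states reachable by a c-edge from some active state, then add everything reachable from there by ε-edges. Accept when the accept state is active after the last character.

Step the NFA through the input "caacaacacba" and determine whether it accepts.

Answer: REJECT

Derivation:
start: ε-closure({0}) = {0,2,4}
'c' @ 1: {1,3,5}  [accepting]
'a' @ 2: {}  — state set empty
rest 'acaacacba' ignored (set empty)
end set {} — state 1 not in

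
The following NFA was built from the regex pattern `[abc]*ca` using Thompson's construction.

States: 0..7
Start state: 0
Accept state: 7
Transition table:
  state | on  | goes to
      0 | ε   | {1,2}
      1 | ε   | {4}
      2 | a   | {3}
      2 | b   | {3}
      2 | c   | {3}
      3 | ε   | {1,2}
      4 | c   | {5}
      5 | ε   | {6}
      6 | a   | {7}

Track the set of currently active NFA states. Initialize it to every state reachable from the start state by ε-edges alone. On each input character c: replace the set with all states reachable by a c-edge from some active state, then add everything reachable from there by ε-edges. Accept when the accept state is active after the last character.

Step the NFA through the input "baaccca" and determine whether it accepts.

S₀ = ε-closure({0}) = {0,1,2,4}
'b' @ 1: {1,2,3,4}
'a' @ 2: {1,2,3,4}
'a' @ 3: {1,2,3,4}
'c' @ 4: {1,2,3,4,5,6}
'c' @ 5: {1,2,3,4,5,6}
'c' @ 6: {1,2,3,4,5,6}
'a' @ 7: {1,2,3,4,7}  [accepting]
final: {1,2,3,4,7}; accept 7 in set

Answer: ACCEPT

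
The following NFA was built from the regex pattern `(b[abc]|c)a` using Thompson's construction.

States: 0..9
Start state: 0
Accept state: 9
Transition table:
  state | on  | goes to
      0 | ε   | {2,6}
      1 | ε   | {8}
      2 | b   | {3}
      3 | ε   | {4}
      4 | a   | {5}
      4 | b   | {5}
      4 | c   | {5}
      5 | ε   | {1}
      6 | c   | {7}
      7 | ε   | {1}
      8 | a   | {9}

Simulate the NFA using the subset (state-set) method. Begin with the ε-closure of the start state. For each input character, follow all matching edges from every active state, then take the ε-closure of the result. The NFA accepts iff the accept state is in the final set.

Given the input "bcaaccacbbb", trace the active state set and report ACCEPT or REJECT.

Answer: REJECT

Trace:
S₀ = ε-closure({0}) = {0,2,6}
'b' @ 1: {3,4}
'c' @ 2: {1,5,8}
'a' @ 3: {9}  ✓accept
'a' @ 4: {}  — dead — no transitions
rest 'ccacbbb' ignored (set empty)
after full input: {}  (accept=9 not in)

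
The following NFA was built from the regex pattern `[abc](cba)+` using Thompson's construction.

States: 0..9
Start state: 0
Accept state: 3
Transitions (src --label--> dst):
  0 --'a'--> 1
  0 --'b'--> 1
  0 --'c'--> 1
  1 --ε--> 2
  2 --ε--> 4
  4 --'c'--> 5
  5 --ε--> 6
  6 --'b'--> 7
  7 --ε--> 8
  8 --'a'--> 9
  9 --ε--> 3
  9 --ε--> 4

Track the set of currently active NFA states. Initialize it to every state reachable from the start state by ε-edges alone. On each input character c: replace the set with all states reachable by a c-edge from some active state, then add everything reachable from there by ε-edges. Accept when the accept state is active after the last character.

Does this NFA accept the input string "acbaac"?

start: ε-closure({0}) = {0}
'a' @ 1: {1,2,4}
'c' @ 2: {5,6}
'b' @ 3: {7,8}
'a' @ 4: {3,4,9}  (accept∈set)
'a' @ 5: {}  — state set empty
rest 'c' ignored (set empty)
end set {} — state 3 not in

Answer: REJECT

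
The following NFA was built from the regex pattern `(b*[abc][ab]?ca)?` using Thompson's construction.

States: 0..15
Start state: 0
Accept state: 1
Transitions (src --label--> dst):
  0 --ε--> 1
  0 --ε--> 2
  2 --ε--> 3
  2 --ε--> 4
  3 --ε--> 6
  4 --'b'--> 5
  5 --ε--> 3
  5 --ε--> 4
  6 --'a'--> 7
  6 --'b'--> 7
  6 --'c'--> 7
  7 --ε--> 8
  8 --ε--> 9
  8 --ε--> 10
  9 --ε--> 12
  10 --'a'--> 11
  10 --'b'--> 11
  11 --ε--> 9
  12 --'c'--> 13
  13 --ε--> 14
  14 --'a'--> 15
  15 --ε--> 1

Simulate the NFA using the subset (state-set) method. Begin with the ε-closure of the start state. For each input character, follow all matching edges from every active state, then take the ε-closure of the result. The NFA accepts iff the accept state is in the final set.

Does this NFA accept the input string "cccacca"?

Answer: REJECT

Derivation:
start: ε-closure({0}) = {0,1,2,3,4,6}
'c' @ 1: {7,8,9,10,12}
'c' @ 2: {13,14}
'c' @ 3: {}  — dead — no transitions
rest 'acca' ignored (set empty)
after full input: {}  (accept=1 not in)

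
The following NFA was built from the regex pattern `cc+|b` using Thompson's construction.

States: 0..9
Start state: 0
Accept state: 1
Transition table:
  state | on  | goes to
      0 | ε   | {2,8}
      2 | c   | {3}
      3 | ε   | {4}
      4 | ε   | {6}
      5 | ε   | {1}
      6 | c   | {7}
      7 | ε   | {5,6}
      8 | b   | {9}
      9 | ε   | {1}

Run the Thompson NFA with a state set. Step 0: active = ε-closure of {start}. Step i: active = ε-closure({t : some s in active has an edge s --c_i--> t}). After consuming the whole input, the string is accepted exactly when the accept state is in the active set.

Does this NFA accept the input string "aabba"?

Answer: REJECT

Trace:
S₀ = ε-closure({0}) = {0,2,8}
'a' @ 1: {}  — dead — no transitions
rest 'abba' ignored (set empty)
after full input: {}  (accept=1 not in)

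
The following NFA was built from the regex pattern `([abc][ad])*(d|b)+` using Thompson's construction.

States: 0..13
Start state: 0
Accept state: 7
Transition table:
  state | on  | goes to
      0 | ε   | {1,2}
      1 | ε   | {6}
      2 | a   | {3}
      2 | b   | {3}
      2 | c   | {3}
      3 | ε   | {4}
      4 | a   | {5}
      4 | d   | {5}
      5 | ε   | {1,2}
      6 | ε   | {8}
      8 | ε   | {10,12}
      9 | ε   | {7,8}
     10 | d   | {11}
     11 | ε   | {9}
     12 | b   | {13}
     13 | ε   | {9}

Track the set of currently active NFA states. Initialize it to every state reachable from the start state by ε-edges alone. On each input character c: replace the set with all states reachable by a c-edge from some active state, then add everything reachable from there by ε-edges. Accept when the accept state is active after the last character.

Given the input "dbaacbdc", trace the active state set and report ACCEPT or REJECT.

Answer: REJECT

Steps:
initial (ε-close {0}): {0,1,2,6,8,10,12}
'd' @ 1: {7,8,9,10,11,12}  [accepting]
'b' @ 2: {7,8,9,10,12,13}  [accepting]
'a' @ 3: {}  — no active states
rest 'acbdc' ignored (set empty)
end set {} — state 7 not in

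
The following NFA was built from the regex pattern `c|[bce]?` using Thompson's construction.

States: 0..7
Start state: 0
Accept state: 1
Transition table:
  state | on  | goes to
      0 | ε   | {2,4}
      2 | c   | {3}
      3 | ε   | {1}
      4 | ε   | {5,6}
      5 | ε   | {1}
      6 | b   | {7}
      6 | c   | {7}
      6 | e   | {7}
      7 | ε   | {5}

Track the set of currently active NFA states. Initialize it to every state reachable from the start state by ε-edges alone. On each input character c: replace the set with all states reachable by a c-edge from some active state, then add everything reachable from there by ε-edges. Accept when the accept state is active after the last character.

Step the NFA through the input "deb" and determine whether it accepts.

S₀ = ε-closure({0}) = {0,1,2,4,5,6}
'd' @ 1: {}  — no active states
rest 'eb' ignored (set empty)
end set {} — state 1 not in

Answer: REJECT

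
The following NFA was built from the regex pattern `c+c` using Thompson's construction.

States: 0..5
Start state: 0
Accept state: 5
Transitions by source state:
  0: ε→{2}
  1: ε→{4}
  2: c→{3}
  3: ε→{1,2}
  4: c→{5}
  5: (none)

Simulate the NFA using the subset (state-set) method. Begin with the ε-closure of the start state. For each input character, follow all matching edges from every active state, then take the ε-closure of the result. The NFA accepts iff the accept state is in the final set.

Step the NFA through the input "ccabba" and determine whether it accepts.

Answer: REJECT

Derivation:
initial (ε-close {0}): {0,2}
'c' @ 1: {1,2,3,4}
'c' @ 2: {1,2,3,4,5}  [accepting]
'a' @ 3: {}  — state set empty
rest 'bba' ignored (set empty)
end set {} — state 5 not in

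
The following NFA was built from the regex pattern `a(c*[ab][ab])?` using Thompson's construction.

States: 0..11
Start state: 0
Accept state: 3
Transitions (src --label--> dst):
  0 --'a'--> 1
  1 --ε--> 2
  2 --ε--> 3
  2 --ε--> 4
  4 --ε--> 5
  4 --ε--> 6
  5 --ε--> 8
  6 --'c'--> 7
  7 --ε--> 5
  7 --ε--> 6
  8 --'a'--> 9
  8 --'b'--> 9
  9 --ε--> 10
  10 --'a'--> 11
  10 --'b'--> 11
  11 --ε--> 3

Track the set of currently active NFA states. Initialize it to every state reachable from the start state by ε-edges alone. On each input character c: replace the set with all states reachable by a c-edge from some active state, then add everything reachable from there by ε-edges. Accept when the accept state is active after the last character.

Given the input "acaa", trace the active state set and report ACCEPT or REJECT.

S₀ = ε-closure({0}) = {0}
'a' @ 1: {1,2,3,4,5,6,8}  [accepting]
'c' @ 2: {5,6,7,8}
'a' @ 3: {9,10}
'a' @ 4: {3,11}  [accepting]
end set {3,11} — state 3 in

Answer: ACCEPT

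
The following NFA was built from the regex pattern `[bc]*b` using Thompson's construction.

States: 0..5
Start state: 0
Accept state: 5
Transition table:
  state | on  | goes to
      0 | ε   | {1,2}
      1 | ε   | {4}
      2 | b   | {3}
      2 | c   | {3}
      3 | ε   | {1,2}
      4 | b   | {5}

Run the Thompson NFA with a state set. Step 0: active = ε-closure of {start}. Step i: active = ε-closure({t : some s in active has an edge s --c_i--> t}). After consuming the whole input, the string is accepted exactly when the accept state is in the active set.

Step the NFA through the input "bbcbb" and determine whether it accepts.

S₀ = ε-closure({0}) = {0,1,2,4}
'b' @ 1: {1,2,3,4,5}  [accepting]
'b' @ 2: {1,2,3,4,5}  [accepting]
'c' @ 3: {1,2,3,4}
'b' @ 4: {1,2,3,4,5}  [accepting]
'b' @ 5: {1,2,3,4,5}  [accepting]
end set {1,2,3,4,5} — state 5 in

Answer: ACCEPT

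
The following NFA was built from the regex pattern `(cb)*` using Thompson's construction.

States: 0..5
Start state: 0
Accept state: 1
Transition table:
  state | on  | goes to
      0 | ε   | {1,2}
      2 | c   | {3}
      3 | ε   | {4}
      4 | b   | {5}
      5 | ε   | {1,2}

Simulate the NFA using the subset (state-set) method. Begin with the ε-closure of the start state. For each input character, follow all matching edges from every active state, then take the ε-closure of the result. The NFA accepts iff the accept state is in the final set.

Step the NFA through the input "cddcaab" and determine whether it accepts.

Answer: REJECT

Derivation:
S₀ = ε-closure({0}) = {0,1,2}
'c' @ 1: {3,4}
'd' @ 2: {}  — no active states
rest 'dcaab' ignored (set empty)
final: {}; accept 1 not in set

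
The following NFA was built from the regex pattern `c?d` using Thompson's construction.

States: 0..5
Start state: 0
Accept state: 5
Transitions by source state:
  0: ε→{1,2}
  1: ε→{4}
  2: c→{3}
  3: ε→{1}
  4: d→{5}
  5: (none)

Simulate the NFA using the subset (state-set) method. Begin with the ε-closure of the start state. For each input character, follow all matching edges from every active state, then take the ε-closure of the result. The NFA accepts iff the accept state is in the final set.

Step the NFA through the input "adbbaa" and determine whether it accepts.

Answer: REJECT

Trace:
start: ε-closure({0}) = {0,1,2,4}
'a' @ 1: {}  — dead — no transitions
rest 'dbbaa' ignored (set empty)
end set {} — state 5 not in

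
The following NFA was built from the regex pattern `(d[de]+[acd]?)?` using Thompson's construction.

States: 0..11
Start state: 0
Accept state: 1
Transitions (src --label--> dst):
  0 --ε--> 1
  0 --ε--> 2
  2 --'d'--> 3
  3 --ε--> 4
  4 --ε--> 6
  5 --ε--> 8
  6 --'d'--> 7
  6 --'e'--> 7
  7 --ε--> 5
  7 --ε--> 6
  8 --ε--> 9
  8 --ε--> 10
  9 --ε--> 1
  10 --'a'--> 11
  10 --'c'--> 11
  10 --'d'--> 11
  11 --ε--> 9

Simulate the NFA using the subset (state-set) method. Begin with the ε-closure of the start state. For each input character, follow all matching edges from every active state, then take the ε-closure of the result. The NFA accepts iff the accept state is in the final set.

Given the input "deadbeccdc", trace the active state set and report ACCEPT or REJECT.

Answer: REJECT

Trace:
initial (ε-close {0}): {0,1,2}
'd' @ 1: {3,4,6}
'e' @ 2: {1,5,6,7,8,9,10}  (accept∈set)
'a' @ 3: {1,9,11}  (accept∈set)
'd' @ 4: {}  — state set empty
rest 'beccdc' ignored (set empty)
after full input: {}  (accept=1 not in)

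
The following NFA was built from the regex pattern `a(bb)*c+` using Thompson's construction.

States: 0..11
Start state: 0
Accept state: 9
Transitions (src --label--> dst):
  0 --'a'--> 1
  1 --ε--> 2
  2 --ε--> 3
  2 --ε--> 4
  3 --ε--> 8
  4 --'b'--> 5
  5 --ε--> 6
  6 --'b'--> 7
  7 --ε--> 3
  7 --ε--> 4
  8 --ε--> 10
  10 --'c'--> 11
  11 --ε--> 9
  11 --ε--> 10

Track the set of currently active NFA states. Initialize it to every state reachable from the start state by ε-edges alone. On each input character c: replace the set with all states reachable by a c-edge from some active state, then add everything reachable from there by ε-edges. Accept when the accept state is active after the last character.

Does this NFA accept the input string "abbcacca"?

initial (ε-close {0}): {0}
'a' @ 1: {1,2,3,4,8,10}
'b' @ 2: {5,6}
'b' @ 3: {3,4,7,8,10}
'c' @ 4: {9,10,11}  (accept∈set)
'a' @ 5: {}  — state set empty
rest 'cca' ignored (set empty)
after full input: {}  (accept=9 not in)

Answer: REJECT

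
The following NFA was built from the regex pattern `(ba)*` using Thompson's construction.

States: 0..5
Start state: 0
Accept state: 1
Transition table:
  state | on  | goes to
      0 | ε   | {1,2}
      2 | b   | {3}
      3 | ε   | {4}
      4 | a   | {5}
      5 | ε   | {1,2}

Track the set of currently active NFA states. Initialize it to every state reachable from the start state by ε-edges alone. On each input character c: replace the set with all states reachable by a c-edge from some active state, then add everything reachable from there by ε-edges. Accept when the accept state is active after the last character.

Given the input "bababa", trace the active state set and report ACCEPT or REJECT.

start: ε-closure({0}) = {0,1,2}
'b' @ 1: {3,4}
'a' @ 2: {1,2,5}  (accept∈set)
'b' @ 3: {3,4}
'a' @ 4: {1,2,5}  (accept∈set)
'b' @ 5: {3,4}
'a' @ 6: {1,2,5}  (accept∈set)
end set {1,2,5} — state 1 in

Answer: ACCEPT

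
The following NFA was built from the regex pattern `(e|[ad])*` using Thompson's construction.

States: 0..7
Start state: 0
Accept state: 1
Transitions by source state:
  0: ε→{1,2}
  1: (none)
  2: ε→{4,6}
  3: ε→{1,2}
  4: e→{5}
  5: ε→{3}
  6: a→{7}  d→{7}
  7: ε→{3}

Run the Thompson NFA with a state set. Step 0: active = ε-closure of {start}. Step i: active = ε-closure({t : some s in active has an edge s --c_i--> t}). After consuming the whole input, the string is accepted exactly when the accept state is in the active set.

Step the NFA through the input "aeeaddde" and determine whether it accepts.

S₀ = ε-closure({0}) = {0,1,2,4,6}
'a' @ 1: {1,2,3,4,6,7}  (accept∈set)
'e' @ 2: {1,2,3,4,5,6}  (accept∈set)
'e' @ 3: {1,2,3,4,5,6}  (accept∈set)
'a' @ 4: {1,2,3,4,6,7}  (accept∈set)
'd' @ 5: {1,2,3,4,6,7}  (accept∈set)
'd' @ 6: {1,2,3,4,6,7}  (accept∈set)
'd' @ 7: {1,2,3,4,6,7}  (accept∈set)
'e' @ 8: {1,2,3,4,5,6}  (accept∈set)
after full input: {1,2,3,4,5,6}  (accept=1 in)

Answer: ACCEPT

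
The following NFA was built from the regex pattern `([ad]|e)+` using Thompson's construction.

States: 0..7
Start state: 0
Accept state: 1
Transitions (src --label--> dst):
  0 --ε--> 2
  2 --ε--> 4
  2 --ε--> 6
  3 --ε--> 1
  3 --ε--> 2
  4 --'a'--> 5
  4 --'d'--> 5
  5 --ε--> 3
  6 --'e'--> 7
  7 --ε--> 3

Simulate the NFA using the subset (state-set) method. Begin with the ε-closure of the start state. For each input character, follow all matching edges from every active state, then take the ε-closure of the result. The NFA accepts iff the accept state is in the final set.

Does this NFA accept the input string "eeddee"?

initial (ε-close {0}): {0,2,4,6}
'e' @ 1: {1,2,3,4,6,7}  [accepting]
'e' @ 2: {1,2,3,4,6,7}  [accepting]
'd' @ 3: {1,2,3,4,5,6}  [accepting]
'd' @ 4: {1,2,3,4,5,6}  [accepting]
'e' @ 5: {1,2,3,4,6,7}  [accepting]
'e' @ 6: {1,2,3,4,6,7}  [accepting]
final: {1,2,3,4,6,7}; accept 1 in set

Answer: ACCEPT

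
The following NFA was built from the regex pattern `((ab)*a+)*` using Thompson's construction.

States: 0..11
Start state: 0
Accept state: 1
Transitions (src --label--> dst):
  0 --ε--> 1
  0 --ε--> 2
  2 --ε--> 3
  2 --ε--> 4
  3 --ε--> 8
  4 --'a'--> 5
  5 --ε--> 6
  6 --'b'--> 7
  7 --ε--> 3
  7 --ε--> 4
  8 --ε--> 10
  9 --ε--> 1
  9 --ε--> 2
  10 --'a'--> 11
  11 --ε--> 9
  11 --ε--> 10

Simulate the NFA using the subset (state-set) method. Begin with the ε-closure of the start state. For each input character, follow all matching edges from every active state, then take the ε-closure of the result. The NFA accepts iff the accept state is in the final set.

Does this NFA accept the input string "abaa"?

Answer: ACCEPT

Steps:
start: ε-closure({0}) = {0,1,2,3,4,8,10}
'a' @ 1: {1,2,3,4,5,6,8,9,10,11}  (accept∈set)
'b' @ 2: {3,4,7,8,10}
'a' @ 3: {1,2,3,4,5,6,8,9,10,11}  (accept∈set)
'a' @ 4: {1,2,3,4,5,6,8,9,10,11}  (accept∈set)
end set {1,2,3,4,5,6,8,9,10,11} — state 1 in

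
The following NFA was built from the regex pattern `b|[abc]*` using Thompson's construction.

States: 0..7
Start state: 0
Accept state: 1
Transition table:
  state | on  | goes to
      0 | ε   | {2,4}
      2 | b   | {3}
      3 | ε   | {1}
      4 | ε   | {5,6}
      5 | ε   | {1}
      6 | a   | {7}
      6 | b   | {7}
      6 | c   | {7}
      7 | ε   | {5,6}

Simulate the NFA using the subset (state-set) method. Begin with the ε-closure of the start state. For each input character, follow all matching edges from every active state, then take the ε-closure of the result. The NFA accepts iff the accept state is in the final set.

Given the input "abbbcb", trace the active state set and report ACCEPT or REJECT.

Answer: ACCEPT

Derivation:
start: ε-closure({0}) = {0,1,2,4,5,6}
'a' @ 1: {1,5,6,7}  (accept∈set)
'b' @ 2: {1,5,6,7}  (accept∈set)
'b' @ 3: {1,5,6,7}  (accept∈set)
'b' @ 4: {1,5,6,7}  (accept∈set)
'c' @ 5: {1,5,6,7}  (accept∈set)
'b' @ 6: {1,5,6,7}  (accept∈set)
end set {1,5,6,7} — state 1 in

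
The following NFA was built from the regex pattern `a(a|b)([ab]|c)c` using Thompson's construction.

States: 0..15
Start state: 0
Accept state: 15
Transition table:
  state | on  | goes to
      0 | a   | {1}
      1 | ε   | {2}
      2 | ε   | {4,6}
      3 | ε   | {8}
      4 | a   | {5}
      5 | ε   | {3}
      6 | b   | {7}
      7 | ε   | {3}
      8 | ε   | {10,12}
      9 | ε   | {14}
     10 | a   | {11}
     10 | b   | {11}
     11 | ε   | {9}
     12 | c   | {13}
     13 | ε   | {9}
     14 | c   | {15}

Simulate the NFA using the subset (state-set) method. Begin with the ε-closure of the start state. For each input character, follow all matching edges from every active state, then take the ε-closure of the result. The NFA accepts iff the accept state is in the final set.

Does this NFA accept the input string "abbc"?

Answer: ACCEPT

Steps:
initial (ε-close {0}): {0}
'a' @ 1: {1,2,4,6}
'b' @ 2: {3,7,8,10,12}
'b' @ 3: {9,11,14}
'c' @ 4: {15}  ✓accept
after full input: {15}  (accept=15 in)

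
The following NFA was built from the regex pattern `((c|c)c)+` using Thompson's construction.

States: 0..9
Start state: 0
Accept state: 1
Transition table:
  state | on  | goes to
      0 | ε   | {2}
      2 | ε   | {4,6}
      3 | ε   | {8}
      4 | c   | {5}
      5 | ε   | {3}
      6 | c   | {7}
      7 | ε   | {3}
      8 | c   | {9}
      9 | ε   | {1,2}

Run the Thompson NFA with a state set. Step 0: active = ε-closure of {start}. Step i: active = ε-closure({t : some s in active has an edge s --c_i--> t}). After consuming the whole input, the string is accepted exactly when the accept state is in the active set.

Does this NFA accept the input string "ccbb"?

start: ε-closure({0}) = {0,2,4,6}
'c' @ 1: {3,5,7,8}
'c' @ 2: {1,2,4,6,9}  (accept∈set)
'b' @ 3: {}  — no active states
rest 'b' ignored (set empty)
final: {}; accept 1 not in set

Answer: REJECT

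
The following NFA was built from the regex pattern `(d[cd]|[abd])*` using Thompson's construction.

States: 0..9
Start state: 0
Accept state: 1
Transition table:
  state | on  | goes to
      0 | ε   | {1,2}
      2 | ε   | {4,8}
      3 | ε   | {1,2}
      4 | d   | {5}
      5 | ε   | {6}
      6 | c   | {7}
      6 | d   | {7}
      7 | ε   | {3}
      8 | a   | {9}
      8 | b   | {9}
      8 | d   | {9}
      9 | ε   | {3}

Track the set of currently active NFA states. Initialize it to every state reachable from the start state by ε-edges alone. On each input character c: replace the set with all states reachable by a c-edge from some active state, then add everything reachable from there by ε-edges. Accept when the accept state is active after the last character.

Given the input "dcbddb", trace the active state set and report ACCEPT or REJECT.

initial (ε-close {0}): {0,1,2,4,8}
'd' @ 1: {1,2,3,4,5,6,8,9}  ✓accept
'c' @ 2: {1,2,3,4,7,8}  ✓accept
'b' @ 3: {1,2,3,4,8,9}  ✓accept
'd' @ 4: {1,2,3,4,5,6,8,9}  ✓accept
'd' @ 5: {1,2,3,4,5,6,7,8,9}  ✓accept
'b' @ 6: {1,2,3,4,8,9}  ✓accept
after full input: {1,2,3,4,8,9}  (accept=1 in)

Answer: ACCEPT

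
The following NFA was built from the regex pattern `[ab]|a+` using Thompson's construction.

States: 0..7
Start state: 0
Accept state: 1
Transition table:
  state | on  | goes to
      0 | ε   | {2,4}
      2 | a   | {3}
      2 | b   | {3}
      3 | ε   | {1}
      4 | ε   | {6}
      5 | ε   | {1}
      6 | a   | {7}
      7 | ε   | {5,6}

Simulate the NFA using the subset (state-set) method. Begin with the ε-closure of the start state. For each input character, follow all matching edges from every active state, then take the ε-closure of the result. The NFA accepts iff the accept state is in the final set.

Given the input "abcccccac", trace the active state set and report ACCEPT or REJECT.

start: ε-closure({0}) = {0,2,4,6}
'a' @ 1: {1,3,5,6,7}  ✓accept
'b' @ 2: {}  — no active states
rest 'cccccac' ignored (set empty)
final: {}; accept 1 not in set

Answer: REJECT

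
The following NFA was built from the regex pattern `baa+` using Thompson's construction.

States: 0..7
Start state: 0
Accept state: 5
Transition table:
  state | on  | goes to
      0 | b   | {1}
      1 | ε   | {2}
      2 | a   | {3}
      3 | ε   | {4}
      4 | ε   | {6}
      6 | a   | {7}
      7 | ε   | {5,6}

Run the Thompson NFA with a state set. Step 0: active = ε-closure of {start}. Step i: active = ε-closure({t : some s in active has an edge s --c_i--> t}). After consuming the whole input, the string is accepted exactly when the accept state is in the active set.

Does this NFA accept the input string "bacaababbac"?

Answer: REJECT

Trace:
start: ε-closure({0}) = {0}
'b' @ 1: {1,2}
'a' @ 2: {3,4,6}
'c' @ 3: {}  — state set empty
rest 'aababbac' ignored (set empty)
after full input: {}  (accept=5 not in)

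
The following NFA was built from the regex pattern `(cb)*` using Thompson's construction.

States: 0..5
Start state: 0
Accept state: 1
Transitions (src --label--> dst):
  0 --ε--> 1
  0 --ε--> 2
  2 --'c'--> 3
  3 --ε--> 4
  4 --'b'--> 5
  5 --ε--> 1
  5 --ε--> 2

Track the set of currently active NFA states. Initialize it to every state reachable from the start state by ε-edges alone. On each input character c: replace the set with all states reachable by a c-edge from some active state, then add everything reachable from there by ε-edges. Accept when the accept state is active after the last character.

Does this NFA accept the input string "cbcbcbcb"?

start: ε-closure({0}) = {0,1,2}
'c' @ 1: {3,4}
'b' @ 2: {1,2,5}  ✓accept
'c' @ 3: {3,4}
'b' @ 4: {1,2,5}  ✓accept
'c' @ 5: {3,4}
'b' @ 6: {1,2,5}  ✓accept
'c' @ 7: {3,4}
'b' @ 8: {1,2,5}  ✓accept
end set {1,2,5} — state 1 in

Answer: ACCEPT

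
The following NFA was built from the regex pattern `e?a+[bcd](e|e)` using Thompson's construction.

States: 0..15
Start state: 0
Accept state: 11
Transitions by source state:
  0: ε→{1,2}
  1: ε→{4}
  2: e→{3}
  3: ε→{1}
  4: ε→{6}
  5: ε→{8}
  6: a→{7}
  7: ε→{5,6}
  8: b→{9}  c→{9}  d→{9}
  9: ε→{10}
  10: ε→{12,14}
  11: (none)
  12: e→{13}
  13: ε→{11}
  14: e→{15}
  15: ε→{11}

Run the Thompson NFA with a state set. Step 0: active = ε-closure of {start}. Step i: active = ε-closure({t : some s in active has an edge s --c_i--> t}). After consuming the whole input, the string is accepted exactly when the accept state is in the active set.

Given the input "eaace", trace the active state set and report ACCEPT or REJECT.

initial (ε-close {0}): {0,1,2,4,6}
'e' @ 1: {1,3,4,6}
'a' @ 2: {5,6,7,8}
'a' @ 3: {5,6,7,8}
'c' @ 4: {9,10,12,14}
'e' @ 5: {11,13,15}  (accept∈set)
after full input: {11,13,15}  (accept=11 in)

Answer: ACCEPT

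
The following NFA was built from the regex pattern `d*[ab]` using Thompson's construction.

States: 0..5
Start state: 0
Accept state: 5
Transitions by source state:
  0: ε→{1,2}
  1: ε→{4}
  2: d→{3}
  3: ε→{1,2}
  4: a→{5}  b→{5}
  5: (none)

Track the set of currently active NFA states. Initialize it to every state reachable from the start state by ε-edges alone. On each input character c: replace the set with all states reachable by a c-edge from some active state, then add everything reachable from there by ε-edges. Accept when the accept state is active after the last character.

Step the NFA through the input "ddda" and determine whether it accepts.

Answer: ACCEPT

Derivation:
S₀ = ε-closure({0}) = {0,1,2,4}
'd' @ 1: {1,2,3,4}
'd' @ 2: {1,2,3,4}
'd' @ 3: {1,2,3,4}
'a' @ 4: {5}  ✓accept
end set {5} — state 5 in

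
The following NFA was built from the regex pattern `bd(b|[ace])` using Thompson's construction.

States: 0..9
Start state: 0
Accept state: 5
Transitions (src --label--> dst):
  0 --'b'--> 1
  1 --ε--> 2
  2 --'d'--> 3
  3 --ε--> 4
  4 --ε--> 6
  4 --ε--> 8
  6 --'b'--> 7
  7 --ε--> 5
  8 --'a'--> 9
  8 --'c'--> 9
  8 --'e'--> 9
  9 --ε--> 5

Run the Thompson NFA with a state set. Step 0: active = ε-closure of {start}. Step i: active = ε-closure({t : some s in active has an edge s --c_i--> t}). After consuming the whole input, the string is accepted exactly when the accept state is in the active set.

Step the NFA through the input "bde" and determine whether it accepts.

initial (ε-close {0}): {0}
'b' @ 1: {1,2}
'd' @ 2: {3,4,6,8}
'e' @ 3: {5,9}  (accept∈set)
end set {5,9} — state 5 in

Answer: ACCEPT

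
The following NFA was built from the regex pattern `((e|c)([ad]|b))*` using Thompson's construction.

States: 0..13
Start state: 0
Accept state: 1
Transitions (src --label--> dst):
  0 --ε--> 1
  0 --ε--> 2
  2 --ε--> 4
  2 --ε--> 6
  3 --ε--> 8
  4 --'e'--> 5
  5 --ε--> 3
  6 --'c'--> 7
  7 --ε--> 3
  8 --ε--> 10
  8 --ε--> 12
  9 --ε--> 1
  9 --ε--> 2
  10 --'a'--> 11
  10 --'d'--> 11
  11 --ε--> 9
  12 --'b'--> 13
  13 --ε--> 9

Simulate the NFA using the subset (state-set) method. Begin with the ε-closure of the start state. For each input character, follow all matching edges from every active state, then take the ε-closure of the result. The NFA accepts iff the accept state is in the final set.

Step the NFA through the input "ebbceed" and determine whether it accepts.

initial (ε-close {0}): {0,1,2,4,6}
'e' @ 1: {3,5,8,10,12}
'b' @ 2: {1,2,4,6,9,13}  [accepting]
'b' @ 3: {}  — no active states
rest 'ceed' ignored (set empty)
after full input: {}  (accept=1 not in)

Answer: REJECT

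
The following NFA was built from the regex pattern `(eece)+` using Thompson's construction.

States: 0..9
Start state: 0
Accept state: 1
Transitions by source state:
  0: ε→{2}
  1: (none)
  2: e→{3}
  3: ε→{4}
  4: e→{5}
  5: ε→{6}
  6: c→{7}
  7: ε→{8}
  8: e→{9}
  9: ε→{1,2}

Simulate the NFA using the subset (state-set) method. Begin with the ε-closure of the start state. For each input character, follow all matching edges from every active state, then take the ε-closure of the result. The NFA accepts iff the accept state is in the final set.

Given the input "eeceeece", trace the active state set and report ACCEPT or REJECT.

Answer: ACCEPT

Derivation:
start: ε-closure({0}) = {0,2}
'e' @ 1: {3,4}
'e' @ 2: {5,6}
'c' @ 3: {7,8}
'e' @ 4: {1,2,9}  (accept∈set)
'e' @ 5: {3,4}
'e' @ 6: {5,6}
'c' @ 7: {7,8}
'e' @ 8: {1,2,9}  (accept∈set)
after full input: {1,2,9}  (accept=1 in)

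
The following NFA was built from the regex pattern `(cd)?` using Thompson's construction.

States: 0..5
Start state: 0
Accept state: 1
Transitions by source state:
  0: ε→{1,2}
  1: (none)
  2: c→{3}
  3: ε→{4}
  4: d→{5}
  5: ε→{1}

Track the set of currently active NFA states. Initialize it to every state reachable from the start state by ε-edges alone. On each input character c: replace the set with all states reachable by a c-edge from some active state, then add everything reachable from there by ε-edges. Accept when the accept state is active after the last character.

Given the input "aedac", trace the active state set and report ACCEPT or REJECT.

start: ε-closure({0}) = {0,1,2}
'a' @ 1: {}  — dead — no transitions
rest 'edac' ignored (set empty)
after full input: {}  (accept=1 not in)

Answer: REJECT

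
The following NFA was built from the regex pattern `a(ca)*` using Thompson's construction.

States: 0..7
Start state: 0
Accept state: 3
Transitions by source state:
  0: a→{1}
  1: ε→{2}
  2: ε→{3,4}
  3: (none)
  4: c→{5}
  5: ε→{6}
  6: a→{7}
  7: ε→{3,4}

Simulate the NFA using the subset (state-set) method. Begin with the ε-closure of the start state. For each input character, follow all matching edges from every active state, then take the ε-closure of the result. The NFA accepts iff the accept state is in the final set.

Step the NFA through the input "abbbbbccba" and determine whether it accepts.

S₀ = ε-closure({0}) = {0}
'a' @ 1: {1,2,3,4}  [accepting]
'b' @ 2: {}  — no active states
rest 'bbbbccba' ignored (set empty)
final: {}; accept 3 not in set

Answer: REJECT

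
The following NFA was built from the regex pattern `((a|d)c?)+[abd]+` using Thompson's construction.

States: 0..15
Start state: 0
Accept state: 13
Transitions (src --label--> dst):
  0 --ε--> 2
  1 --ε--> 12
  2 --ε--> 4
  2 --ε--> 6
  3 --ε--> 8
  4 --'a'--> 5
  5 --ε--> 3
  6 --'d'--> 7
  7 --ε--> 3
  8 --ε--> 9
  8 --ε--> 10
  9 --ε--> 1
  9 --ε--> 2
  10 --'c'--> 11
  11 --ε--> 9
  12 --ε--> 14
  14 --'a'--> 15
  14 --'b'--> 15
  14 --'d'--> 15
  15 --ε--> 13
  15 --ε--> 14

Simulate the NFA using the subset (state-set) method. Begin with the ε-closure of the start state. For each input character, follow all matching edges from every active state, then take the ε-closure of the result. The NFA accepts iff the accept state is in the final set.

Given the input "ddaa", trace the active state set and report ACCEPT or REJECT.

S₀ = ε-closure({0}) = {0,2,4,6}
'd' @ 1: {1,2,3,4,6,7,8,9,10,12,14}
'd' @ 2: {1,2,3,4,6,7,8,9,10,12,13,14,15}  (accept∈set)
'a' @ 3: {1,2,3,4,5,6,8,9,10,12,13,14,15}  (accept∈set)
'a' @ 4: {1,2,3,4,5,6,8,9,10,12,13,14,15}  (accept∈set)
final: {1,2,3,4,5,6,8,9,10,12,13,14,15}; accept 13 in set

Answer: ACCEPT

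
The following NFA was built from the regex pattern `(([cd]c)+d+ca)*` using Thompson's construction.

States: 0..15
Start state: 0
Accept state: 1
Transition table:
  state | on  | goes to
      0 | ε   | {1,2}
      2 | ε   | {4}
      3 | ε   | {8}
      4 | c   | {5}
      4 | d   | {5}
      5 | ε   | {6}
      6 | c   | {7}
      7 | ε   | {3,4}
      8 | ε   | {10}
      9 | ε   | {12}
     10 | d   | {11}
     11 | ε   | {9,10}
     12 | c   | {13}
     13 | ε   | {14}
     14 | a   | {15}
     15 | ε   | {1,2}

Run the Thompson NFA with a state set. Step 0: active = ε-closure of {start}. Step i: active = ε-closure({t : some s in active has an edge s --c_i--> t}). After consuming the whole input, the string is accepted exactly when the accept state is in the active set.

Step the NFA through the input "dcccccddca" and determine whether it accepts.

Answer: ACCEPT

Trace:
S₀ = ε-closure({0}) = {0,1,2,4}
'd' @ 1: {5,6}
'c' @ 2: {3,4,7,8,10}
'c' @ 3: {5,6}
'c' @ 4: {3,4,7,8,10}
'c' @ 5: {5,6}
'c' @ 6: {3,4,7,8,10}
'd' @ 7: {5,6,9,10,11,12}
'd' @ 8: {9,10,11,12}
'c' @ 9: {13,14}
'a' @ 10: {1,2,4,15}  ✓accept
end set {1,2,4,15} — state 1 in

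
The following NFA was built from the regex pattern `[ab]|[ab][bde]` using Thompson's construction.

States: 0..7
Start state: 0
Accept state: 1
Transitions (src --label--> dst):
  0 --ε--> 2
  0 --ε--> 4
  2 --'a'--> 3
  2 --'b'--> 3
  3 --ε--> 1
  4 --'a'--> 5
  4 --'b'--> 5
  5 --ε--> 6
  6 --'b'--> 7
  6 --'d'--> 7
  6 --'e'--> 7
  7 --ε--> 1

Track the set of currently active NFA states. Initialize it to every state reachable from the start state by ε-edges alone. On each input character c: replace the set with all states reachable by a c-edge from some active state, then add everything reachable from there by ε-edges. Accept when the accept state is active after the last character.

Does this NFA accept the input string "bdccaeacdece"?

Answer: REJECT

Steps:
start: ε-closure({0}) = {0,2,4}
'b' @ 1: {1,3,5,6}  (accept∈set)
'd' @ 2: {1,7}  (accept∈set)
'c' @ 3: {}  — no active states
rest 'caeacdece' ignored (set empty)
final: {}; accept 1 not in set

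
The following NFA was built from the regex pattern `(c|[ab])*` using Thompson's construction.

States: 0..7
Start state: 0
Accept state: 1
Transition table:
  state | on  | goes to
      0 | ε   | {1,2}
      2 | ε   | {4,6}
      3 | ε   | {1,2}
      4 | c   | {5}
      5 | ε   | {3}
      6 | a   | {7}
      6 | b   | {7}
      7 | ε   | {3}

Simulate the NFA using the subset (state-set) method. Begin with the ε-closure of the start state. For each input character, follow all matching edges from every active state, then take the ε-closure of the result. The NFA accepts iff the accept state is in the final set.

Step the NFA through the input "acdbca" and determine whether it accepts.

Answer: REJECT

Trace:
S₀ = ε-closure({0}) = {0,1,2,4,6}
'a' @ 1: {1,2,3,4,6,7}  (accept∈set)
'c' @ 2: {1,2,3,4,5,6}  (accept∈set)
'd' @ 3: {}  — state set empty
rest 'bca' ignored (set empty)
after full input: {}  (accept=1 not in)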